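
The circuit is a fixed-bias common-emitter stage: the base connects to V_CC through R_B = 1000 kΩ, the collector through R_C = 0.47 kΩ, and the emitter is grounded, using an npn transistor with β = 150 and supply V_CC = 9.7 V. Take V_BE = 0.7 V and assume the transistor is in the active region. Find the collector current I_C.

I_C ≈ 1.3 mA

Base loop: V_CC = I_B·R_B + V_BE, so I_B = (9.7 − 0.7)/1000 kΩ = 0.009 mA.
In the active region I_C = β·I_B = 150 × 0.009 = 1.35 mA.
Collector loop: V_CE = V_CC − I_C·R_C = 9.7 − 1.35×0.47 = 9.07 V.
Since V_CE = 9.07 V > V_CE(sat) ≈ 0.2 V, the transistor is in the active region as assumed.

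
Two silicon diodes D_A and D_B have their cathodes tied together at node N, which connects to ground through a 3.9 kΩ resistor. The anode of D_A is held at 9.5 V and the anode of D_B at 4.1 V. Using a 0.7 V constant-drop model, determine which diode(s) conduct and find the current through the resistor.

Only D_A conducts; I_R ≈ 2.3 mA

Assume both conduct. Then node N would need to be at both 9.5−0.7 = 8.8 V and 4.1−0.7 = 3.4 V, which is impossible.
Assume only D_A conducts: V_N = 9.5 − 0.7 = 8.8 V, so I_R = 8.8/3.9 = 2.26 mA.
Check D_B: its anode-to-cathode voltage is 4.1 − 8.8 = -4.7 V < 0.7 V, so it is off. The assumption is consistent.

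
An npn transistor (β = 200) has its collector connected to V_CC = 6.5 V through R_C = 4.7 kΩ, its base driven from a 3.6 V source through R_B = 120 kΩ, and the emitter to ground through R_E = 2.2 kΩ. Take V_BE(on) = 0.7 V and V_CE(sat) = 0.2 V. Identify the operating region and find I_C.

saturation; I_C ≈ 0.91 mA

Assume active: I_B = (3.6 − 0.7)/(120 + 201×2.2) = 0.00516 mA, I_C = β·I_B = 1.03 mA.
Then V_CE = 6.5 − 1.03×4.7 − 1.04×2.2 = -0.63 V < 0.2 V — the active assumption fails.
Re-solve with V_CE = 0.2 V. KCL at the emitter: V_E/R_E = (V_BB−0.7−V_E)/R_B + (V_CC−0.2−V_E)/R_C, giving V_E = 2.02 V.
I_C = (V_CC − 0.2 − V_E)/R_C = (6.3 − 2.02)/4.7 = 0.911 mA.
Check: I_B = (2.9 − 2.02)/120 = 0.00734 mA, and β·I_B = 1.47 mA > I_C, confirming saturation.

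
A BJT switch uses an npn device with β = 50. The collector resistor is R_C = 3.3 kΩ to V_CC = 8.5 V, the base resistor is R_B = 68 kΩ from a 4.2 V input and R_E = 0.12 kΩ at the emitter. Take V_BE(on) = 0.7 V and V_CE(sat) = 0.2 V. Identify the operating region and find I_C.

Assume active. Base-emitter loop: I_B = (V_BB − V_BE)/(R_B + (β+1)R_E) = (4.2 − 0.7)/(68 + 51×0.12) = 0.0472 mA.
I_C = β·I_B = 50×0.0472 = 2.36 mA.
V_CE = V_CC − I_C·R_C − I_E·R_E = 8.5 − 2.36×3.3 − 2.41×0.12 = 0.42 V > V_CE(sat), so the active-region assumption holds.

active; I_C ≈ 2.4 mA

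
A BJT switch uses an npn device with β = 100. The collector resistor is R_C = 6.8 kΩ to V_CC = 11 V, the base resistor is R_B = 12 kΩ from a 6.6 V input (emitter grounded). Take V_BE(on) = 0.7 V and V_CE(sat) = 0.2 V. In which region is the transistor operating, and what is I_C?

saturation; I_C ≈ 1.6 mA

Assume active: I_B = (6.6 − 0.7)/12 = 0.492 mA, giving I_C = β·I_B = 49.2 mA.
But then V_CE = 11 − 49.2×6.8 = -323 V < V_CE(sat) = 0.2 V — impossible in the active region.
So the transistor is saturated. With V_CE = 0.2 V, I_C = (V_CC − 0.2)/R_C = 10.8/6.8 = 1.59 mA.
Check: β·I_B = 49.2 mA > I_C = 1.59 mA, confirming saturation.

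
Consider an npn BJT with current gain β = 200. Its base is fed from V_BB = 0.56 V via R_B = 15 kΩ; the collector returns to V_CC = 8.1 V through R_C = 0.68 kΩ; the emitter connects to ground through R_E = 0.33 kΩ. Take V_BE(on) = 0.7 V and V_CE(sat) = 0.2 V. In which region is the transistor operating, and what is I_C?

V_BB = 0.56 V ≤ V_BE(on) = 0.7 V, so the base-emitter junction is not forward biased.
The transistor is in cutoff: I_B = I_C = 0.

cutoff; I_C ≈ 0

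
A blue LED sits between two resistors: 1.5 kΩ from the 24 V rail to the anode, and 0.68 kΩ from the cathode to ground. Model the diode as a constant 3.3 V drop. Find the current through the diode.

The two resistors are in series with the diode, so KVL gives 24 = I·1.5 + 3.3 + I·0.68.
I = (24 − 3.3) / (1.5 + 0.68) kΩ = 20.7 / 2.18 = 9.5 mA.

I ≈ 9.5 mA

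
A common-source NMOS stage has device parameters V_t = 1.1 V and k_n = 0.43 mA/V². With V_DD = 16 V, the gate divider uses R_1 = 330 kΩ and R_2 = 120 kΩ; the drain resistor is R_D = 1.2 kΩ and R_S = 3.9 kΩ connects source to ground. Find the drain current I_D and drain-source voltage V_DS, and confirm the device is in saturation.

I_D ≈ 0.44 mA, V_DS ≈ 14 V

V_G = V_DD·R_2/(R_1+R_2) = 16×120/450 = 4.27 V.
Assume saturation: I_D = (k_n/2)(V_GS − V_t)² with V_GS = V_G − I_D·R_S = 4.27 − 3.9·I_D.
Substituting gives 3.27·I_D² − 6.31·I_D + 2.16 = 0, with roots I_D = 0.444 or 1.49 mA.
The root I_D = 1.49 mA gives V_GS = -1.53 V ≤ V_t, so take I_D = 0.444 mA.
Then V_GS = 2.54 V and V_DS = V_DD − I_D(R_D+R_S) = 16 − 0.444×5.1 = 13.7 V.
Saturation requires V_DS ≥ V_GS − V_t = 1.44 V; 13.7 ≥ 1.44 ✓.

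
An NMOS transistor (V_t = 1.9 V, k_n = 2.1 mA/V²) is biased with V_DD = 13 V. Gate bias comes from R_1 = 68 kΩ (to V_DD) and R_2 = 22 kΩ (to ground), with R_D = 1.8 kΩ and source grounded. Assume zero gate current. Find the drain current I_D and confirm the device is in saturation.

I_D ≈ 1.7 mA

V_G = V_DD·R_2/(R_1+R_2) = 13×22/90 = 3.18 V. With the source grounded, V_GS = V_G = 3.18 V.
Assume saturation: I_D = (k_n/2)(V_GS − V_t)² = (2.1/2)×(3.18 − 1.9)² = 1.05×1.28² = 1.71 mA.
V_DS = V_DD − I_D·R_D = 13 − 1.71×1.8 = 9.91 V.
Saturation requires V_DS ≥ V_GS − V_t = 1.28 V; 9.91 ≥ 1.28 ✓.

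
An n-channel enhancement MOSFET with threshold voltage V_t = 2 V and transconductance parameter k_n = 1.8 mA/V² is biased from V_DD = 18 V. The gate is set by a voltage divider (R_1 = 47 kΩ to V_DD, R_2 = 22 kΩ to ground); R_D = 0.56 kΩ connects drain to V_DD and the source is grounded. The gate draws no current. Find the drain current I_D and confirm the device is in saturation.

I_D ≈ 13 mA

V_G = V_DD·R_2/(R_1+R_2) = 18×22/69 = 5.74 V. With the source grounded, V_GS = V_G = 5.74 V.
Assume saturation: I_D = (k_n/2)(V_GS − V_t)² = (1.8/2)×(5.74 − 2)² = 0.9×3.74² = 12.6 mA.
V_DS = V_DD − I_D·R_D = 18 − 12.6×0.56 = 11 V.
Saturation requires V_DS ≥ V_GS − V_t = 3.74 V; 11 ≥ 3.74 ✓.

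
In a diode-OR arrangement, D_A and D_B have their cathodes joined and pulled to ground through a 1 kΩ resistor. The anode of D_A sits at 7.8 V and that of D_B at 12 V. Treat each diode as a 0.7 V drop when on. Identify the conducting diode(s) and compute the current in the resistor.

Assume both conduct. Then node N would need to be at both 7.8−0.7 = 7.1 V and 12−0.7 = 11.3 V, which is impossible.
Assume only D_B conducts: V_N = 12 − 0.7 = 11.3 V, so I_R = 11.3/1 = 11.3 mA.
Check D_A: its anode-to-cathode voltage is 7.8 − 11.3 = -3.5 V < 0.7 V, so it is off. The assumption is consistent.

Only D_B conducts; I_R ≈ 11 mA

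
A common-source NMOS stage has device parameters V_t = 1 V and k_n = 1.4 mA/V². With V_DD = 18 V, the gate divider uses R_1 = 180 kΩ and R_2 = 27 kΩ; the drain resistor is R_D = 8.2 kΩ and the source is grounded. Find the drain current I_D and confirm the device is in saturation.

V_G = V_DD·R_2/(R_1+R_2) = 18×27/207 = 2.35 V. With the source grounded, V_GS = V_G = 2.35 V.
Assume saturation: I_D = (k_n/2)(V_GS − V_t)² = (1.4/2)×(2.35 − 1)² = 0.7×1.35² = 1.27 mA.
V_DS = V_DD − I_D·R_D = 18 − 1.27×8.2 = 7.57 V.
Saturation requires V_DS ≥ V_GS − V_t = 1.35 V; 7.57 ≥ 1.35 ✓.

I_D ≈ 1.3 mA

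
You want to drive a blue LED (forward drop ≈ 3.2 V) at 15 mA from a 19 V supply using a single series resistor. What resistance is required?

R ≈ 1.1 kΩ

The resistor drops V_S − V_D = 19 − 3.2 = 15.8 V at 15 mA.
R = 15.8 V / 15 mA = 1.05 kΩ.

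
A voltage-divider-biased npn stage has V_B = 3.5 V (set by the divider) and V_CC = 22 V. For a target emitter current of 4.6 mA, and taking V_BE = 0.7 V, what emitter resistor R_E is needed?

V_E = V_B − V_BE = 3.5 − 0.7 = 2.8 V.
R_E = V_E / I_E = 2.8 / 4.6 = 0.609 kΩ.

R_E ≈ 0.61 kΩ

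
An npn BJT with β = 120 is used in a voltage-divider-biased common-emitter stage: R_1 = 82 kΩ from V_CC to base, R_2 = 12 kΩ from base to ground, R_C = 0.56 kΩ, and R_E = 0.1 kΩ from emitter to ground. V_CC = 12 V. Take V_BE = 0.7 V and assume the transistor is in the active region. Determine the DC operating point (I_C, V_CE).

Thevenize the base divider: V_Th = V_CC·R_2/(R_1+R_2) = 12×12/94 = 1.53 V, R_Th = R_1‖R_2 = 10.5 kΩ.
Base-emitter loop: V_Th = I_B·R_Th + V_BE + (β+1)I_B·R_E, so I_B = (1.53 − 0.7) / (10.5 + 121×0.1) = 0.0369 mA.
I_C = β·I_B = 120×0.0369 = 4.42 mA, and I_E = (β+1)I_B = 4.46 mA.
V_CE = V_CC − I_C·R_C − I_E·R_E = 12 − 4.42×0.56 − 4.46×0.1 = 9.08 V.
V_CE = 9.08 V > 0.2 V confirms active-region operation.

I_C ≈ 4.4 mA, V_CE ≈ 9.1 V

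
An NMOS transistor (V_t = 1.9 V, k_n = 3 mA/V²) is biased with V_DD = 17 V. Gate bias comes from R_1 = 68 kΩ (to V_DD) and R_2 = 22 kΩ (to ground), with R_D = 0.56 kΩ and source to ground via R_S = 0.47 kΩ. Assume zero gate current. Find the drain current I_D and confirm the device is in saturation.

I_D ≈ 2.2 mA

V_G = V_DD·R_2/(R_1+R_2) = 17×22/90 = 4.16 V.
Assume saturation: I_D = (k_n/2)(V_GS − V_t)² with V_GS = V_G − I_D·R_S = 4.16 − 0.47·I_D.
Substituting gives 0.331·I_D² − 4.18·I_D + 7.63 = 0, with roots I_D = 2.21 or 10.4 mA.
The root I_D = 10.4 mA gives V_GS = -0.733 V ≤ V_t, so take I_D = 2.21 mA.
Then V_GS = 3.11 V and V_DS = V_DD − I_D(R_D+R_S) = 17 − 2.21×1.03 = 14.7 V.
Saturation requires V_DS ≥ V_GS − V_t = 1.21 V; 14.7 ≥ 1.21 ✓.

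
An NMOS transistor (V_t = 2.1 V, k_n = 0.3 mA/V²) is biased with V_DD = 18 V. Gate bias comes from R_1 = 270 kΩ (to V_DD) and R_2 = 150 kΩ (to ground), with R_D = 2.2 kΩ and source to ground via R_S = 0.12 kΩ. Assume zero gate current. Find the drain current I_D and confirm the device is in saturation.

V_G = V_DD·R_2/(R_1+R_2) = 18×150/420 = 6.43 V.
Assume saturation: I_D = (k_n/2)(V_GS − V_t)² with V_GS = V_G − I_D·R_S = 6.43 − 0.12·I_D.
Substituting gives 0.00216·I_D² − 1.16·I_D + 2.81 = 0, with roots I_D = 2.44 or 533 mA.
The root I_D = 533 mA gives V_GS = -57.5 V ≤ V_t, so take I_D = 2.44 mA.
Then V_GS = 6.14 V and V_DS = V_DD − I_D(R_D+R_S) = 18 − 2.44×2.32 = 12.3 V.
Saturation requires V_DS ≥ V_GS − V_t = 4.04 V; 12.3 ≥ 4.04 ✓.

I_D ≈ 2.4 mA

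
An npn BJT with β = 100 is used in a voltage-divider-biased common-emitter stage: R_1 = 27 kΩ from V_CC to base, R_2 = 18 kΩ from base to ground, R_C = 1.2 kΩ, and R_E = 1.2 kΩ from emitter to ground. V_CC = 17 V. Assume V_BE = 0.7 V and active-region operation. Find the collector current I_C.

Thevenize the base divider: V_Th = V_CC·R_2/(R_1+R_2) = 17×18/45 = 6.8 V, R_Th = R_1‖R_2 = 10.8 kΩ.
Base-emitter loop: V_Th = I_B·R_Th + V_BE + (β+1)I_B·R_E, so I_B = (6.8 − 0.7) / (10.8 + 101×1.2) = 0.0462 mA.
I_C = β·I_B = 100×0.0462 = 4.62 mA, and I_E = (β+1)I_B = 4.67 mA.
V_CE = V_CC − I_C·R_C − I_E·R_E = 17 − 4.62×1.2 − 4.67×1.2 = 5.85 V.
V_CE = 5.85 V > 0.2 V confirms active-region operation.

I_C ≈ 4.6 mA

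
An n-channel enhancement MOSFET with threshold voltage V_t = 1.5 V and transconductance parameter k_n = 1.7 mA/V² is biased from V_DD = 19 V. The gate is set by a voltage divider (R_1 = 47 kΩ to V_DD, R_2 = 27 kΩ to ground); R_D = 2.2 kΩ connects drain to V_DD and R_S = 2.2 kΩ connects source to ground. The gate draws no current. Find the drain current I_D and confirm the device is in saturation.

I_D ≈ 1.8 mA

V_G = V_DD·R_2/(R_1+R_2) = 19×27/74 = 6.93 V.
Assume saturation: I_D = (k_n/2)(V_GS − V_t)² with V_GS = V_G − I_D·R_S = 6.93 − 2.2·I_D.
Substituting gives 4.11·I_D² − 21.3·I_D + 25.1 = 0, with roots I_D = 1.81 or 3.38 mA.
The root I_D = 3.38 mA gives V_GS = -0.493 V ≤ V_t, so take I_D = 1.81 mA.
Then V_GS = 2.96 V and V_DS = V_DD − I_D(R_D+R_S) = 19 − 1.81×4.4 = 11.1 V.
Saturation requires V_DS ≥ V_GS − V_t = 1.46 V; 11.1 ≥ 1.46 ✓.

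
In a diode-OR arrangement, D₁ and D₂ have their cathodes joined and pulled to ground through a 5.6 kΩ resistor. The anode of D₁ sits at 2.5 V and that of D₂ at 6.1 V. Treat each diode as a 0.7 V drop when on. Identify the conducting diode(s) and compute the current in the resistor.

Assume both conduct. Then node N would need to be at both 2.5−0.7 = 1.8 V and 6.1−0.7 = 5.4 V, which is impossible.
Assume only D₂ conducts: V_N = 6.1 − 0.7 = 5.4 V, so I_R = 5.4/5.6 = 0.964 mA.
Check D₁: its anode-to-cathode voltage is 2.5 − 5.4 = -2.9 V < 0.7 V, so it is off. The assumption is consistent.

Only D₂ conducts; I_R ≈ 0.96 mA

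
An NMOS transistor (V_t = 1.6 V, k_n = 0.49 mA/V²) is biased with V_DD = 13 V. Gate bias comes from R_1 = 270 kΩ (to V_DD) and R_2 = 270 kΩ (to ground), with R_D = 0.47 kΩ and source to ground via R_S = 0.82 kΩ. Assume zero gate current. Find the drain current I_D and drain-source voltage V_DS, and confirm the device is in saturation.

I_D ≈ 2.3 mA, V_DS ≈ 10 V

V_G = V_DD·R_2/(R_1+R_2) = 13×270/540 = 6.5 V.
Assume saturation: I_D = (k_n/2)(V_GS − V_t)² with V_GS = V_G − I_D·R_S = 6.5 − 0.82·I_D.
Substituting gives 0.165·I_D² − 2.97·I_D + 5.88 = 0, with roots I_D = 2.27 or 15.8 mA.
The root I_D = 15.8 mA gives V_GS = -6.42 V ≤ V_t, so take I_D = 2.27 mA.
Then V_GS = 4.64 V and V_DS = V_DD − I_D(R_D+R_S) = 13 − 2.27×1.29 = 10.1 V.
Saturation requires V_DS ≥ V_GS − V_t = 3.04 V; 10.1 ≥ 3.04 ✓.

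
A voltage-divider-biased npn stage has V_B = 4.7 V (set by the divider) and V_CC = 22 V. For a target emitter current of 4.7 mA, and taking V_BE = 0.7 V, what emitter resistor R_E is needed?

R_E ≈ 0.85 kΩ

V_E = V_B − V_BE = 4.7 − 0.7 = 4 V.
R_E = V_E / I_E = 4 / 4.7 = 0.851 kΩ.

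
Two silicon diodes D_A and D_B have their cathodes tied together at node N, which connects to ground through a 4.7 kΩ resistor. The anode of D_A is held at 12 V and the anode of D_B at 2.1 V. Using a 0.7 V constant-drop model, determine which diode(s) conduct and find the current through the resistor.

Assume both conduct. Then node N would need to be at both 12−0.7 = 11.3 V and 2.1−0.7 = 1.4 V, which is impossible.
Assume only D_A conducts: V_N = 12 − 0.7 = 11.3 V, so I_R = 11.3/4.7 = 2.4 mA.
Check D_B: its anode-to-cathode voltage is 2.1 − 11.3 = -9.2 V < 0.7 V, so it is off. The assumption is consistent.

Only D_A conducts; I_R ≈ 2.4 mA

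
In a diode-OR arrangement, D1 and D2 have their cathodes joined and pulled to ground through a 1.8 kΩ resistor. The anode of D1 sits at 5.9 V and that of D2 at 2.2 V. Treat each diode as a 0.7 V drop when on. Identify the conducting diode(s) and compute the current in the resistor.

Only D1 conducts; I_R ≈ 2.9 mA

Assume both conduct. Then node N would need to be at both 5.9−0.7 = 5.2 V and 2.2−0.7 = 1.5 V, which is impossible.
Assume only D1 conducts: V_N = 5.9 − 0.7 = 5.2 V, so I_R = 5.2/1.8 = 2.89 mA.
Check D2: its anode-to-cathode voltage is 2.2 − 5.2 = -3 V < 0.7 V, so it is off. The assumption is consistent.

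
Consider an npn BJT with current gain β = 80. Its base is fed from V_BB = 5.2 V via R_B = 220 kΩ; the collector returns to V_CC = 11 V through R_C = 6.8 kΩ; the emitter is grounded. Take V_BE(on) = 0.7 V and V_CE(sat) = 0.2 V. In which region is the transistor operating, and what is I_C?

Assume active: I_B = (5.2 − 0.7)/220 = 0.0205 mA, giving I_C = β·I_B = 1.64 mA.
But then V_CE = 11 − 1.64×6.8 = -0.127 V < V_CE(sat) = 0.2 V — impossible in the active region.
So the transistor is saturated. With V_CE = 0.2 V, I_C = (V_CC − 0.2)/R_C = 10.8/6.8 = 1.59 mA.
Check: β·I_B = 1.64 mA > I_C = 1.59 mA, confirming saturation.

saturation; I_C ≈ 1.6 mA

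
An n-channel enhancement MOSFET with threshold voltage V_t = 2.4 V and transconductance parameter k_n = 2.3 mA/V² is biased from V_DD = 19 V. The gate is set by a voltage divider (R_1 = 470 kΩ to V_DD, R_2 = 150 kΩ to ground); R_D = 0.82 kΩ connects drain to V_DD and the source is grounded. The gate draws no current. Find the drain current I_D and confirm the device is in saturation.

I_D ≈ 5.5 mA

V_G = V_DD·R_2/(R_1+R_2) = 19×150/620 = 4.6 V. With the source grounded, V_GS = V_G = 4.6 V.
Assume saturation: I_D = (k_n/2)(V_GS − V_t)² = (2.3/2)×(4.6 − 2.4)² = 1.15×2.2² = 5.55 mA.
V_DS = V_DD − I_D·R_D = 19 − 5.55×0.82 = 14.4 V.
Saturation requires V_DS ≥ V_GS − V_t = 2.2 V; 14.4 ≥ 2.2 ✓.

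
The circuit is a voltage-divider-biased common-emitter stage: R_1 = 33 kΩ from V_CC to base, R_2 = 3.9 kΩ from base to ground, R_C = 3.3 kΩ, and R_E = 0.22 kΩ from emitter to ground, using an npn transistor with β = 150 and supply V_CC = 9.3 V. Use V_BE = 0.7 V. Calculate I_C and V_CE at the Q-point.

I_C ≈ 1.2 mA, V_CE ≈ 5.2 V

Thevenize the base divider: V_Th = V_CC·R_2/(R_1+R_2) = 9.3×3.9/36.9 = 0.983 V, R_Th = R_1‖R_2 = 3.49 kΩ.
Base-emitter loop: V_Th = I_B·R_Th + V_BE + (β+1)I_B·R_E, so I_B = (0.983 − 0.7) / (3.49 + 151×0.22) = 0.00771 mA.
I_C = β·I_B = 150×0.00771 = 1.16 mA, and I_E = (β+1)I_B = 1.16 mA.
V_CE = V_CC − I_C·R_C − I_E·R_E = 9.3 − 1.16×3.3 − 1.16×0.22 = 5.23 V.
V_CE = 5.23 V > 0.2 V confirms active-region operation.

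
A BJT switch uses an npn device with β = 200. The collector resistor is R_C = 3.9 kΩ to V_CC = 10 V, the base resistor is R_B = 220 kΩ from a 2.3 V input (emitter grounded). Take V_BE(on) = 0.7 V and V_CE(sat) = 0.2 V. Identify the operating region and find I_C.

active; I_C ≈ 1.5 mA

Assume active. Base-emitter loop: I_B = (V_BB − V_BE)/R_B = (2.3 − 0.7)/220 = 0.00727 mA.
I_C = β·I_B = 200×0.00727 = 1.45 mA.
V_CE = V_CC − I_C·R_C = 10 − 1.45×3.9 = 4.33 V > V_CE(sat), so the active-region assumption holds.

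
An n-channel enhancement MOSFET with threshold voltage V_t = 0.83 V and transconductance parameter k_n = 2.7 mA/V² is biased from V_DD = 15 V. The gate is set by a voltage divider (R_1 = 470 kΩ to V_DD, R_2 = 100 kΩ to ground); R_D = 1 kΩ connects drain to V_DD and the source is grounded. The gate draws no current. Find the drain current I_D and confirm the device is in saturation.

I_D ≈ 4.4 mA

V_G = V_DD·R_2/(R_1+R_2) = 15×100/570 = 2.63 V. With the source grounded, V_GS = V_G = 2.63 V.
Assume saturation: I_D = (k_n/2)(V_GS − V_t)² = (2.7/2)×(2.63 − 0.83)² = 1.35×1.8² = 4.38 mA.
V_DS = V_DD − I_D·R_D = 15 − 4.38×1 = 10.6 V.
Saturation requires V_DS ≥ V_GS − V_t = 1.8 V; 10.6 ≥ 1.8 ✓.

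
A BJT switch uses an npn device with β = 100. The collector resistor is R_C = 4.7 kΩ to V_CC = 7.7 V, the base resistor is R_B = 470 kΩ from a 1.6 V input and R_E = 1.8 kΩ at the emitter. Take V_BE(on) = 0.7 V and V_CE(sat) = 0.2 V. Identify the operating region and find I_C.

Assume active. Base-emitter loop: I_B = (V_BB − V_BE)/(R_B + (β+1)R_E) = (1.6 − 0.7)/(470 + 101×1.8) = 0.00138 mA.
I_C = β·I_B = 100×0.00138 = 0.138 mA.
V_CE = V_CC − I_C·R_C − I_E·R_E = 7.7 − 0.138×4.7 − 0.139×1.8 = 6.8 V > V_CE(sat), so the active-region assumption holds.

active; I_C ≈ 0.14 mA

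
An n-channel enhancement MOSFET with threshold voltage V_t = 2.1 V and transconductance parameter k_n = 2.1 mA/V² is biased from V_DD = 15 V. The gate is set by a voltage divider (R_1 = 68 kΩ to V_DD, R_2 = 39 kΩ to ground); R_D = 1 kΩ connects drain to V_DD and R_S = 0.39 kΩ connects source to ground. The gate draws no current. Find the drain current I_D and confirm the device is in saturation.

V_G = V_DD·R_2/(R_1+R_2) = 15×39/107 = 5.47 V.
Assume saturation: I_D = (k_n/2)(V_GS − V_t)² with V_GS = V_G − I_D·R_S = 5.47 − 0.39·I_D.
Substituting gives 0.16·I_D² − 3.76·I_D + 11.9 = 0, with roots I_D = 3.77 or 19.8 mA.
The root I_D = 19.8 mA gives V_GS = -2.24 V ≤ V_t, so take I_D = 3.77 mA.
Then V_GS = 4 V and V_DS = V_DD − I_D(R_D+R_S) = 15 − 3.77×1.39 = 9.76 V.
Saturation requires V_DS ≥ V_GS − V_t = 1.9 V; 9.76 ≥ 1.9 ✓.

I_D ≈ 3.8 mA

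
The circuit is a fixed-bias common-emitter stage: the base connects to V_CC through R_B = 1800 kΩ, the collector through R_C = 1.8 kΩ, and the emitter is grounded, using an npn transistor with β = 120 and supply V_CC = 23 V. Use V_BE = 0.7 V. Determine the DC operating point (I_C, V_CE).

Base loop: V_CC = I_B·R_B + V_BE, so I_B = (23 − 0.7)/1800 kΩ = 0.0124 mA.
In the active region I_C = β·I_B = 120 × 0.0124 = 1.49 mA.
Collector loop: V_CE = V_CC − I_C·R_C = 23 − 1.49×1.8 = 20.3 V.
Since V_CE = 20.3 V > V_CE(sat) ≈ 0.2 V, the transistor is in the active region as assumed.

I_C ≈ 1.5 mA, V_CE ≈ 20 V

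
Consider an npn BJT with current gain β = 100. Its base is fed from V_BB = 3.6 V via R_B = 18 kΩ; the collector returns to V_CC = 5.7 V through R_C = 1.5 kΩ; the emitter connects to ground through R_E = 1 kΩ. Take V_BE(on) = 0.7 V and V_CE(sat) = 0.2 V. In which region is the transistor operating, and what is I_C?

Assume active: I_B = (3.6 − 0.7)/(18 + 101×1) = 0.0244 mA, I_C = β·I_B = 2.44 mA.
Then V_CE = 5.7 − 2.44×1.5 − 2.46×1 = -0.417 V < 0.2 V — the active assumption fails.
Re-solve with V_CE = 0.2 V. KCL at the emitter: V_E/R_E = (V_BB−0.7−V_E)/R_B + (V_CC−0.2−V_E)/R_C, giving V_E = 2.22 V.
I_C = (V_CC − 0.2 − V_E)/R_C = (5.5 − 2.22)/1.5 = 2.18 mA.
Check: I_B = (2.9 − 2.22)/18 = 0.0376 mA, and β·I_B = 3.76 mA > I_C, confirming saturation.

saturation; I_C ≈ 2.2 mA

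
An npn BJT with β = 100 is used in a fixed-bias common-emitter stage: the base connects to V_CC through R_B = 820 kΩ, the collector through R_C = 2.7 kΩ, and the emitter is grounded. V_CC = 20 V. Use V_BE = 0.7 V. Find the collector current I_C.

Base loop: V_CC = I_B·R_B + V_BE, so I_B = (20 − 0.7)/820 kΩ = 0.0235 mA.
In the active region I_C = β·I_B = 100 × 0.0235 = 2.35 mA.
Collector loop: V_CE = V_CC − I_C·R_C = 20 − 2.35×2.7 = 13.6 V.
Since V_CE = 13.6 V > V_CE(sat) ≈ 0.2 V, the transistor is in the active region as assumed.

I_C ≈ 2.4 mA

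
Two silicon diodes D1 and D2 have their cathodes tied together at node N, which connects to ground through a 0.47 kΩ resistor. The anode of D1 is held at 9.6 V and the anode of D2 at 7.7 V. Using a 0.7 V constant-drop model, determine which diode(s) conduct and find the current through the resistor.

Only D1 conducts; I_R ≈ 19 mA

Assume both conduct. Then node N would need to be at both 9.6−0.7 = 8.9 V and 7.7−0.7 = 7 V, which is impossible.
Assume only D1 conducts: V_N = 9.6 − 0.7 = 8.9 V, so I_R = 8.9/0.47 = 18.9 mA.
Check D2: its anode-to-cathode voltage is 7.7 − 8.9 = -1.2 V < 0.7 V, so it is off. The assumption is consistent.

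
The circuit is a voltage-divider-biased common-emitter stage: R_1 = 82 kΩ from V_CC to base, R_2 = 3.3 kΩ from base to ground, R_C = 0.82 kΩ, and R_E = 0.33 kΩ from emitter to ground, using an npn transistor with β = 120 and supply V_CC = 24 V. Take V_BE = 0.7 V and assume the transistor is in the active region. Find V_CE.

Thevenize the base divider: V_Th = V_CC·R_2/(R_1+R_2) = 24×3.3/85.3 = 0.928 V, R_Th = R_1‖R_2 = 3.17 kΩ.
Base-emitter loop: V_Th = I_B·R_Th + V_BE + (β+1)I_B·R_E, so I_B = (0.928 − 0.7) / (3.17 + 121×0.33) = 0.0053 mA.
I_C = β·I_B = 120×0.0053 = 0.636 mA, and I_E = (β+1)I_B = 0.641 mA.
V_CE = V_CC − I_C·R_C − I_E·R_E = 24 − 0.636×0.82 − 0.641×0.33 = 23.3 V.
V_CE = 23.3 V > 0.2 V confirms active-region operation.

V_CE ≈ 23 V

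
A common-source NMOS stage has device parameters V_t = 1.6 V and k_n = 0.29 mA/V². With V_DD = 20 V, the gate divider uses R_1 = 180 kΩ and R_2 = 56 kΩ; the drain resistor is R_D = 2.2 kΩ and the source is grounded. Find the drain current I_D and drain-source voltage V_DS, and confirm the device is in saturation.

I_D ≈ 1.4 mA, V_DS ≈ 17 V

V_G = V_DD·R_2/(R_1+R_2) = 20×56/236 = 4.75 V. With the source grounded, V_GS = V_G = 4.75 V.
Assume saturation: I_D = (k_n/2)(V_GS − V_t)² = (0.29/2)×(4.75 − 1.6)² = 0.145×3.15² = 1.43 mA.
V_DS = V_DD − I_D·R_D = 20 − 1.43×2.2 = 16.8 V.
Saturation requires V_DS ≥ V_GS − V_t = 3.15 V; 16.8 ≥ 3.15 ✓.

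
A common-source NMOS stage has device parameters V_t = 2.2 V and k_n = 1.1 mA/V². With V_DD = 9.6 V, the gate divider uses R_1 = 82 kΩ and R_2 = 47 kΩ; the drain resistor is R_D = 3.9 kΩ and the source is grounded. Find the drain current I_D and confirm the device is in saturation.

I_D ≈ 0.93 mA

V_G = V_DD·R_2/(R_1+R_2) = 9.6×47/129 = 3.5 V. With the source grounded, V_GS = V_G = 3.5 V.
Assume saturation: I_D = (k_n/2)(V_GS − V_t)² = (1.1/2)×(3.5 − 2.2)² = 0.55×1.3² = 0.926 mA.
V_DS = V_DD − I_D·R_D = 9.6 − 0.926×3.9 = 5.99 V.
Saturation requires V_DS ≥ V_GS − V_t = 1.3 V; 5.99 ≥ 1.3 ✓.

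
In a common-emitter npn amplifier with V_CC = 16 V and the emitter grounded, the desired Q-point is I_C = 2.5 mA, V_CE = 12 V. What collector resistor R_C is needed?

R_C ≈ 1.6 kΩ

Collector loop: V_CC = I_C·R_C + V_CE.
R_C = (V_CC − V_CE)/I_C = (16 − 12)/2.5 = 1.6 kΩ.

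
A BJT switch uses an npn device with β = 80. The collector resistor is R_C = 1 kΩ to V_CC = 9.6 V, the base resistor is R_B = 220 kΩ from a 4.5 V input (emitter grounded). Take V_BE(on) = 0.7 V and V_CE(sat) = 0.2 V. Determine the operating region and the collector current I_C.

active; I_C ≈ 1.4 mA

Assume active. Base-emitter loop: I_B = (V_BB − V_BE)/R_B = (4.5 − 0.7)/220 = 0.0173 mA.
I_C = β·I_B = 80×0.0173 = 1.38 mA.
V_CE = V_CC − I_C·R_C = 9.6 − 1.38×1 = 8.22 V > V_CE(sat), so the active-region assumption holds.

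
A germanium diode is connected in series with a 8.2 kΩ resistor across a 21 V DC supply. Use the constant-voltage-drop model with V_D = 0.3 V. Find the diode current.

I ≈ 2.5 mA

KVL around the loop: 21 = V_D + I·R = 0.3 + I × 8.2 kΩ.
So I = (21 − 0.3) / 8.2 kΩ = 20.7 / 8.2 = 2.52 mA.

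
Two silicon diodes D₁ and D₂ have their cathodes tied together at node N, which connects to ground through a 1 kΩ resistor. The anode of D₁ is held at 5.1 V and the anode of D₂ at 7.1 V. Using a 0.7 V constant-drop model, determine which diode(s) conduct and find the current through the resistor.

Only D₂ conducts; I_R ≈ 6.4 mA

Assume both conduct. Then node N would need to be at both 5.1−0.7 = 4.4 V and 7.1−0.7 = 6.4 V, which is impossible.
Assume only D₂ conducts: V_N = 7.1 − 0.7 = 6.4 V, so I_R = 6.4/1 = 6.4 mA.
Check D₁: its anode-to-cathode voltage is 5.1 − 6.4 = -1.3 V < 0.7 V, so it is off. The assumption is consistent.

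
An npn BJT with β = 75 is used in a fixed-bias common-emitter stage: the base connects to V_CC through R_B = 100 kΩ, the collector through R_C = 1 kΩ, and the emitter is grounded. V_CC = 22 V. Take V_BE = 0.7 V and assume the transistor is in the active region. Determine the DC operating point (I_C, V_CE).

I_C ≈ 16 mA, V_CE ≈ 6 V

Base loop: V_CC = I_B·R_B + V_BE, so I_B = (22 − 0.7)/100 kΩ = 0.213 mA.
In the active region I_C = β·I_B = 75 × 0.213 = 16 mA.
Collector loop: V_CE = V_CC − I_C·R_C = 22 − 16×1 = 6.03 V.
Since V_CE = 6.03 V > V_CE(sat) ≈ 0.2 V, the transistor is in the active region as assumed.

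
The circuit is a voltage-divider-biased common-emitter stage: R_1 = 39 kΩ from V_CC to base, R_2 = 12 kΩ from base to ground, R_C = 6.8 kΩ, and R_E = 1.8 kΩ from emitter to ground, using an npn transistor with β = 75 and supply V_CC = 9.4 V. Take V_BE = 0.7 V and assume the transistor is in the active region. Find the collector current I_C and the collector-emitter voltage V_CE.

I_C ≈ 0.78 mA, V_CE ≈ 2.7 V

Thevenize the base divider: V_Th = V_CC·R_2/(R_1+R_2) = 9.4×12/51 = 2.21 V, R_Th = R_1‖R_2 = 9.18 kΩ.
Base-emitter loop: V_Th = I_B·R_Th + V_BE + (β+1)I_B·R_E, so I_B = (2.21 − 0.7) / (9.18 + 76×1.8) = 0.0104 mA.
I_C = β·I_B = 75×0.0104 = 0.777 mA, and I_E = (β+1)I_B = 0.787 mA.
V_CE = V_CC − I_C·R_C − I_E·R_E = 9.4 − 0.777×6.8 − 0.787×1.8 = 2.7 V.
V_CE = 2.7 V > 0.2 V confirms active-region operation.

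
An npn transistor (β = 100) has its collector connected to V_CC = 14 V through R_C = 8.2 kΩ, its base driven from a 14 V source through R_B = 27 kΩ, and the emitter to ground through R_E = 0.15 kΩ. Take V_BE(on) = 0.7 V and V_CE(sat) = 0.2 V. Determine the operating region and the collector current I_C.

saturation; I_C ≈ 1.6 mA

Assume active: I_B = (14 − 0.7)/(27 + 101×0.15) = 0.316 mA, I_C = β·I_B = 31.6 mA.
Then V_CE = 14 − 31.6×8.2 − 31.9×0.15 = -250 V < 0.2 V — the active assumption fails.
Re-solve with V_CE = 0.2 V. KCL at the emitter: V_E/R_E = (V_BB−0.7−V_E)/R_B + (V_CC−0.2−V_E)/R_C, giving V_E = 0.319 V.
I_C = (V_CC − 0.2 − V_E)/R_C = (13.8 − 0.319)/8.2 = 1.64 mA.
Check: I_B = (13.3 − 0.319)/27 = 0.481 mA, and β·I_B = 48.1 mA > I_C, confirming saturation.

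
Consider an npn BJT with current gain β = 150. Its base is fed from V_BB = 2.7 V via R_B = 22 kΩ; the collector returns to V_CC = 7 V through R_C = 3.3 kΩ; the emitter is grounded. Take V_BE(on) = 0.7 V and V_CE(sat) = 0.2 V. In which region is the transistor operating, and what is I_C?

saturation; I_C ≈ 2.1 mA

Assume active: I_B = (2.7 − 0.7)/22 = 0.0909 mA, giving I_C = β·I_B = 13.6 mA.
But then V_CE = 7 − 13.6×3.3 = -38 V < V_CE(sat) = 0.2 V — impossible in the active region.
So the transistor is saturated. With V_CE = 0.2 V, I_C = (V_CC − 0.2)/R_C = 6.8/3.3 = 2.06 mA.
Check: β·I_B = 13.6 mA > I_C = 2.06 mA, confirming saturation.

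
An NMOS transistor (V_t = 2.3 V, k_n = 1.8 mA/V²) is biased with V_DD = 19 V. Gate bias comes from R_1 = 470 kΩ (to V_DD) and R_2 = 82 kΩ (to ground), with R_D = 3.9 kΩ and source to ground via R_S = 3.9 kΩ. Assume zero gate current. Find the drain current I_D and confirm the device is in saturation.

V_G = V_DD·R_2/(R_1+R_2) = 19×82/552 = 2.82 V.
Assume saturation: I_D = (k_n/2)(V_GS − V_t)² with V_GS = V_G − I_D·R_S = 2.82 − 3.9·I_D.
Substituting gives 13.7·I_D² − 4.67·I_D + 0.246 = 0, with roots I_D = 0.065 or 0.276 mA.
The root I_D = 0.276 mA gives V_GS = 1.75 V ≤ V_t, so take I_D = 0.065 mA.
Then V_GS = 2.57 V and V_DS = V_DD − I_D(R_D+R_S) = 19 − 0.065×7.8 = 18.5 V.
Saturation requires V_DS ≥ V_GS − V_t = 0.269 V; 18.5 ≥ 0.269 ✓.

I_D ≈ 0.065 mA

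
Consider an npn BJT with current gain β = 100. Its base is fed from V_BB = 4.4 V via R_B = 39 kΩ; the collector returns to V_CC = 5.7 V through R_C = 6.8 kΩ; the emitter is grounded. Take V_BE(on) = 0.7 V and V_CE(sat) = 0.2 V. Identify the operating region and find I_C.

saturation; I_C ≈ 0.81 mA

Assume active: I_B = (4.4 − 0.7)/39 = 0.0949 mA, giving I_C = β·I_B = 9.49 mA.
But then V_CE = 5.7 − 9.49×6.8 = -58.8 V < V_CE(sat) = 0.2 V — impossible in the active region.
So the transistor is saturated. With V_CE = 0.2 V, I_C = (V_CC − 0.2)/R_C = 5.5/6.8 = 0.809 mA.
Check: β·I_B = 9.49 mA > I_C = 0.809 mA, confirming saturation.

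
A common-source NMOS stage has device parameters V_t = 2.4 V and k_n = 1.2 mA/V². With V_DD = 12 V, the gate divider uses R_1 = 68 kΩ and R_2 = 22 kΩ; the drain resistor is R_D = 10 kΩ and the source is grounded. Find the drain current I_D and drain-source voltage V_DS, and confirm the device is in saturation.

V_G = V_DD·R_2/(R_1+R_2) = 12×22/90 = 2.93 V. With the source grounded, V_GS = V_G = 2.93 V.
Assume saturation: I_D = (k_n/2)(V_GS − V_t)² = (1.2/2)×(2.93 − 2.4)² = 0.6×0.533² = 0.171 mA.
V_DS = V_DD − I_D·R_D = 12 − 0.171×10 = 10.3 V.
Saturation requires V_DS ≥ V_GS − V_t = 0.533 V; 10.3 ≥ 0.533 ✓.

I_D ≈ 0.17 mA, V_DS ≈ 10 V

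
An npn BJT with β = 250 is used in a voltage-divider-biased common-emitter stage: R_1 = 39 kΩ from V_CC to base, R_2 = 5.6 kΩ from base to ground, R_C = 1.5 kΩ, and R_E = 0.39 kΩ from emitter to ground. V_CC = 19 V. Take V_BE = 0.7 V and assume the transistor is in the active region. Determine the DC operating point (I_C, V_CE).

I_C ≈ 4.1 mA, V_CE ≈ 11 V

Thevenize the base divider: V_Th = V_CC·R_2/(R_1+R_2) = 19×5.6/44.6 = 2.39 V, R_Th = R_1‖R_2 = 4.9 kΩ.
Base-emitter loop: V_Th = I_B·R_Th + V_BE + (β+1)I_B·R_E, so I_B = (2.39 − 0.7) / (4.9 + 251×0.39) = 0.0164 mA.
I_C = β·I_B = 250×0.0164 = 4.1 mA, and I_E = (β+1)I_B = 4.12 mA.
V_CE = V_CC − I_C·R_C − I_E·R_E = 19 − 4.1×1.5 − 4.12×0.39 = 11.2 V.
V_CE = 11.2 V > 0.2 V confirms active-region operation.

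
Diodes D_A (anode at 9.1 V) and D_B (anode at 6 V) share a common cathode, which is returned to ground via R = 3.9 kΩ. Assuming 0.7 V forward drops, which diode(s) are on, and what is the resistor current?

Only D_A conducts; I_R ≈ 2.2 mA

Assume both conduct. Then node N would need to be at both 9.1−0.7 = 8.4 V and 6−0.7 = 5.3 V, which is impossible.
Assume only D_A conducts: V_N = 9.1 − 0.7 = 8.4 V, so I_R = 8.4/3.9 = 2.15 mA.
Check D_B: its anode-to-cathode voltage is 6 − 8.4 = -2.4 V < 0.7 V, so it is off. The assumption is consistent.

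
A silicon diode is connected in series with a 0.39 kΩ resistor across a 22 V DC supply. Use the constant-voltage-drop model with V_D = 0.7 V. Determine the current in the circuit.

KVL around the loop: 22 = V_D + I·R = 0.7 + I × 0.39 kΩ.
So I = (22 − 0.7) / 0.39 kΩ = 21.3 / 0.39 = 54.6 mA.

I ≈ 55 mA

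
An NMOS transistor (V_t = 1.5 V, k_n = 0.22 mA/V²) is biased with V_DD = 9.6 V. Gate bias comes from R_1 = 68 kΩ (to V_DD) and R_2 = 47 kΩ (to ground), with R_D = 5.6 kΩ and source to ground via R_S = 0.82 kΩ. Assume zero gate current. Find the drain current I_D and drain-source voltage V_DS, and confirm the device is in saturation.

I_D ≈ 0.46 mA, V_DS ≈ 6.6 V

V_G = V_DD·R_2/(R_1+R_2) = 9.6×47/115 = 3.92 V.
Assume saturation: I_D = (k_n/2)(V_GS − V_t)² with V_GS = V_G − I_D·R_S = 3.92 − 0.82·I_D.
Substituting gives 0.074·I_D² − 1.44·I_D + 0.646 = 0, with roots I_D = 0.46 or 19 mA.
The root I_D = 19 mA gives V_GS = -11.6 V ≤ V_t, so take I_D = 0.46 mA.
Then V_GS = 3.55 V and V_DS = V_DD − I_D(R_D+R_S) = 9.6 − 0.46×6.42 = 6.64 V.
Saturation requires V_DS ≥ V_GS − V_t = 2.05 V; 6.64 ≥ 2.05 ✓.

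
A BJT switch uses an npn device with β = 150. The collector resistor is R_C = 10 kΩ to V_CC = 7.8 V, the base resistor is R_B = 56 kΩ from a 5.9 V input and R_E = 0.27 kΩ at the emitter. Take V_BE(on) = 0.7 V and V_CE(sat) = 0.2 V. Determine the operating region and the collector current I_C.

Assume active: I_B = (5.9 − 0.7)/(56 + 151×0.27) = 0.0537 mA, I_C = β·I_B = 8.06 mA.
Then V_CE = 7.8 − 8.06×10 − 8.11×0.27 = -75 V < 0.2 V — the active assumption fails.
Re-solve with V_CE = 0.2 V. KCL at the emitter: V_E/R_E = (V_BB−0.7−V_E)/R_B + (V_CC−0.2−V_E)/R_C, giving V_E = 0.223 V.
I_C = (V_CC − 0.2 − V_E)/R_C = (7.6 − 0.223)/10 = 0.738 mA.
Check: I_B = (5.2 − 0.223)/56 = 0.0889 mA, and β·I_B = 13.3 mA > I_C, confirming saturation.

saturation; I_C ≈ 0.74 mA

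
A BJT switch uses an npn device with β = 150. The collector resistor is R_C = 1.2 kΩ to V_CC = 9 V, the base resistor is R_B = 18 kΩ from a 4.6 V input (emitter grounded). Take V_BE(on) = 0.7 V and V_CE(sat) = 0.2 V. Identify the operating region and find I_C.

Assume active: I_B = (4.6 − 0.7)/18 = 0.217 mA, giving I_C = β·I_B = 32.5 mA.
But then V_CE = 9 − 32.5×1.2 = -30 V < V_CE(sat) = 0.2 V — impossible in the active region.
So the transistor is saturated. With V_CE = 0.2 V, I_C = (V_CC − 0.2)/R_C = 8.8/1.2 = 7.33 mA.
Check: β·I_B = 32.5 mA > I_C = 7.33 mA, confirming saturation.

saturation; I_C ≈ 7.3 mA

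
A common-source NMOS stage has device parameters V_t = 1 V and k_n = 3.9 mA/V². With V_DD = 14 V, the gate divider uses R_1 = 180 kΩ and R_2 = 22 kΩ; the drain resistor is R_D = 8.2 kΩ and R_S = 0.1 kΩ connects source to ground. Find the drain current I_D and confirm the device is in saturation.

V_G = V_DD·R_2/(R_1+R_2) = 14×22/202 = 1.52 V.
Assume saturation: I_D = (k_n/2)(V_GS − V_t)² with V_GS = V_G − I_D·R_S = 1.52 − 0.1·I_D.
Substituting gives 0.0195·I_D² − 1.2·I_D + 0.537 = 0, with roots I_D = 0.449 or 61.3 mA.
The root I_D = 61.3 mA gives V_GS = -4.61 V ≤ V_t, so take I_D = 0.449 mA.
Then V_GS = 1.48 V and V_DS = V_DD − I_D(R_D+R_S) = 14 − 0.449×8.3 = 10.3 V.
Saturation requires V_DS ≥ V_GS − V_t = 0.48 V; 10.3 ≥ 0.48 ✓.

I_D ≈ 0.45 mA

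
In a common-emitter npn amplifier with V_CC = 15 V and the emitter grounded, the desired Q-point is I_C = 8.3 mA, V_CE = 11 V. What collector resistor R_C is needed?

Collector loop: V_CC = I_C·R_C + V_CE.
R_C = (V_CC − V_CE)/I_C = (15 − 11)/8.3 = 0.482 kΩ.

R_C ≈ 0.48 kΩ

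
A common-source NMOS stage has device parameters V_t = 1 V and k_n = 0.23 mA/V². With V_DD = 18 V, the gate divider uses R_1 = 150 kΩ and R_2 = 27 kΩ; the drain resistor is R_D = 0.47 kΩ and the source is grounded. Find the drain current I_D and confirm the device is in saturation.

I_D ≈ 0.35 mA

V_G = V_DD·R_2/(R_1+R_2) = 18×27/177 = 2.75 V. With the source grounded, V_GS = V_G = 2.75 V.
Assume saturation: I_D = (k_n/2)(V_GS − V_t)² = (0.23/2)×(2.75 − 1)² = 0.115×1.75² = 0.35 mA.
V_DS = V_DD − I_D·R_D = 18 − 0.35×0.47 = 17.8 V.
Saturation requires V_DS ≥ V_GS − V_t = 1.75 V; 17.8 ≥ 1.75 ✓.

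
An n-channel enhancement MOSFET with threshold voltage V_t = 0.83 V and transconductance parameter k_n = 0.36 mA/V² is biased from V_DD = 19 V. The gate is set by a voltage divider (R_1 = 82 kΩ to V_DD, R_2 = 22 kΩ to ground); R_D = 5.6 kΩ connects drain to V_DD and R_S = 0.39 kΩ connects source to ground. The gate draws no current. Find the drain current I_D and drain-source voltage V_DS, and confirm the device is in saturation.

I_D ≈ 1.3 mA, V_DS ≈ 11 V

V_G = V_DD·R_2/(R_1+R_2) = 19×22/104 = 4.02 V.
Assume saturation: I_D = (k_n/2)(V_GS − V_t)² with V_GS = V_G − I_D·R_S = 4.02 − 0.39·I_D.
Substituting gives 0.0274·I_D² − 1.45·I_D + 1.83 = 0, with roots I_D = 1.3 or 51.6 mA.
The root I_D = 51.6 mA gives V_GS = -16.1 V ≤ V_t, so take I_D = 1.3 mA.
Then V_GS = 3.51 V and V_DS = V_DD − I_D(R_D+R_S) = 19 − 1.3×5.99 = 11.2 V.
Saturation requires V_DS ≥ V_GS − V_t = 2.68 V; 11.2 ≥ 2.68 ✓.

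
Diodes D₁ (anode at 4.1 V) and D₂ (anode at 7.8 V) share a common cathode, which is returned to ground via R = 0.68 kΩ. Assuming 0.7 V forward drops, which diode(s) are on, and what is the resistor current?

Assume both conduct. Then node N would need to be at both 4.1−0.7 = 3.4 V and 7.8−0.7 = 7.1 V, which is impossible.
Assume only D₂ conducts: V_N = 7.8 − 0.7 = 7.1 V, so I_R = 7.1/0.68 = 10.4 mA.
Check D₁: its anode-to-cathode voltage is 4.1 − 7.1 = -3 V < 0.7 V, so it is off. The assumption is consistent.

Only D₂ conducts; I_R ≈ 10 mA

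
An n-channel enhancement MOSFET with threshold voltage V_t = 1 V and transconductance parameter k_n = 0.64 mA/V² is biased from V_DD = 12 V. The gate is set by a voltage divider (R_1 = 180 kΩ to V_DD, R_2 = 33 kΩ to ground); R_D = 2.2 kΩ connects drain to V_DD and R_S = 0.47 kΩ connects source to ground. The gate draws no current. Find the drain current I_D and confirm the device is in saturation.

I_D ≈ 0.19 mA

V_G = V_DD·R_2/(R_1+R_2) = 12×33/213 = 1.86 V.
Assume saturation: I_D = (k_n/2)(V_GS − V_t)² with V_GS = V_G − I_D·R_S = 1.86 − 0.47·I_D.
Substituting gives 0.0707·I_D² − 1.26·I_D + 0.236 = 0, with roots I_D = 0.19 or 17.6 mA.
The root I_D = 17.6 mA gives V_GS = -6.42 V ≤ V_t, so take I_D = 0.19 mA.
Then V_GS = 1.77 V and V_DS = V_DD − I_D(R_D+R_S) = 12 − 0.19×2.67 = 11.5 V.
Saturation requires V_DS ≥ V_GS − V_t = 0.77 V; 11.5 ≥ 0.77 ✓.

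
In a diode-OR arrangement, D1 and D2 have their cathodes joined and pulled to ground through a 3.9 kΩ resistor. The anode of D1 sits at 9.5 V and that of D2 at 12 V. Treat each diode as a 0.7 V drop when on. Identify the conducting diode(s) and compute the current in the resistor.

Only D2 conducts; I_R ≈ 2.9 mA

Assume both conduct. Then node N would need to be at both 9.5−0.7 = 8.8 V and 12−0.7 = 11.3 V, which is impossible.
Assume only D2 conducts: V_N = 12 − 0.7 = 11.3 V, so I_R = 11.3/3.9 = 2.9 mA.
Check D1: its anode-to-cathode voltage is 9.5 − 11.3 = -1.8 V < 0.7 V, so it is off. The assumption is consistent.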